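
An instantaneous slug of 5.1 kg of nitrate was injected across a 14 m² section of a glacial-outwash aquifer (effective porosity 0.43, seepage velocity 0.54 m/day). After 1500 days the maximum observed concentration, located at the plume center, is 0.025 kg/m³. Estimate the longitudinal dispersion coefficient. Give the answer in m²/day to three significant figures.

At the plume center C_max = M/(n_e·A·√(4πDt)), so D = M²/(4πt·(n_e·A·C_max)²).
n_e·A·C_max = 0.43 × 14 × 0.025 = 0.1505 kg/m.
D = 5.1²/(4π × 1500 × 0.1505²) = 0.0609 m²/day.

0.0609 m²/day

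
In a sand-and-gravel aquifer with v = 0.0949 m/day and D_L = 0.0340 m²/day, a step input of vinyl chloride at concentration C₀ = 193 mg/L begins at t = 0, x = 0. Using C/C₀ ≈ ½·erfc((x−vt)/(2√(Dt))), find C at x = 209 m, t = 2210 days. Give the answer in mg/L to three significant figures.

101 mg/L

For a continuous step input, C/C₀ ≈ ½·erfc((x−vt)/(2√(Dt))).
vt = 0.0949 × 2210 = 209.729 m and 2√(Dt) = 2√(0.0340 × 2210) = 17.34 m.
Argument (x−vt)/(2√(Dt)) = (209 − 209.729)/17.34 = -0.04204; ½·erfc(-0.04204) = 0.5237.
C = 193 × 0.5237 = 101 mg/L.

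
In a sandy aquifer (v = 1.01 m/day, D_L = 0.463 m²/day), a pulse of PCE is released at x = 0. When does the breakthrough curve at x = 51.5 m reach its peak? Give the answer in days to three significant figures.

50.5 days

For the 1D instantaneous-source solution, setting ∂C/∂t = 0 at fixed x gives v²t² + 2Dt − x² = 0, so t = (√(D² + v²x²) − D)/v².
√(D² + v²x²) = √(0.463² + 1.01² × 51.5²) = 52.02; v² = 1.0201.
t = (52.02 − 0.463)/1.0201 = 50.5 days (vs. the pure-advection estimate x/v = 51.0 d).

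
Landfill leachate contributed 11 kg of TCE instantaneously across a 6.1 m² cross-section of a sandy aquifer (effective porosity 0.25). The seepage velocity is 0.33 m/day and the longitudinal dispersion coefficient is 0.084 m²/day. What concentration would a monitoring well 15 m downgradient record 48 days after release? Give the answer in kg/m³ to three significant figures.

For an instantaneous plane source, C(x,t) = M/(n_e·A·√(4πDt)) · exp(−(x−vt)²/(4Dt)), with n_e·A the pore (flow) area.
Plume center vt = 0.33 × 48 = 15.84 m, so the well at 15 m is 0.84 m upgradient of the peak.
√(4πDt) = 7.118 m, giving peak height M/(n_e·A·√(4πDt)) = 11/(0.25 × 6.1 × 7.118) = 1.013 kg/m³.
(x−vt)²/(4Dt) = (-0.84)²/(4 × 0.084 × 48) = 0.04375; exp(−0.04375) = 0.9572.
C = 1.013 × 0.9572 = 0.970 kg/m³.

0.970 kg/m³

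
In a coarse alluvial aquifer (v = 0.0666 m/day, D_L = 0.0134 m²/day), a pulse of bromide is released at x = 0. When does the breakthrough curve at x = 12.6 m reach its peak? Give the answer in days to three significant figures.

186 days

For the 1D instantaneous-source solution, setting ∂C/∂t = 0 at fixed x gives v²t² + 2Dt − x² = 0, so t = (√(D² + v²x²) − D)/v².
√(D² + v²x²) = √(0.0134² + 0.0666² × 12.6²) = 0.8393; v² = 0.00443556.
t = (0.8393 − 0.0134)/0.00443556 = 186 days (vs. the pure-advection estimate x/v = 189 d).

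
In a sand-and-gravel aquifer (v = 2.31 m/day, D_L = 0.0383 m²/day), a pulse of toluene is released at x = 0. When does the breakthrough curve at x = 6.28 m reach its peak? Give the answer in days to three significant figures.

2.71 days

For the 1D instantaneous-source solution, setting ∂C/∂t = 0 at fixed x gives v²t² + 2Dt − x² = 0, so t = (√(D² + v²x²) − D)/v².
√(D² + v²x²) = √(0.0383² + 2.31² × 6.28²) = 14.51; v² = 5.3361.
t = (14.51 − 0.0383)/5.3361 = 2.71 days (vs. the pure-advection estimate x/v = 2.72 d).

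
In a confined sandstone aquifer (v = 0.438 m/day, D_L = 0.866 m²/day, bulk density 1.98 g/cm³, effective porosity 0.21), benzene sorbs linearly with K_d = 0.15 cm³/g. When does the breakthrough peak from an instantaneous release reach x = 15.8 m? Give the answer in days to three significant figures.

76.9 days

Retardation factor R = 1 + ρ_b·K_d/n = 1 + 1.98 × 0.15/0.21 = 2.414.
Sorption retards both mechanisms: v_R = v/R = 0.1814 m/day, D_R = D/R = 0.3587 m²/day.
Peak time from v_R²t² + 2D_R t − x² = 0: t = (√(D_R² + v_R²x²) − D_R)/v_R².
√(D_R² + v_R²x²) = √(0.3587² + 0.1814² × 15.8²) = 2.888; v_R² = 0.03291.
t = (2.888 − 0.3587)/0.03291 = 76.9 days.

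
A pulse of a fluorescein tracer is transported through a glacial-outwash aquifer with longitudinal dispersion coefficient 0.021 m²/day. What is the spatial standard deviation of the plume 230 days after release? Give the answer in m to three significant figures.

3.11 m

Dispersive spreading gives a Gaussian with σ² = 2Dt; advection only shifts the center.
σ = √(2 × 0.021 × 230) = 3.11 m.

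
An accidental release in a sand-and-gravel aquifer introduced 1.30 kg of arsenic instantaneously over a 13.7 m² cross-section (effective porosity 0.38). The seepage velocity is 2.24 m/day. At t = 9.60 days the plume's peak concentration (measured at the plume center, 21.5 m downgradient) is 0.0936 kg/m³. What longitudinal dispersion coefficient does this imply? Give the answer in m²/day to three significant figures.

0.0590 m²/day

At the plume center C_max = M/(n_e·A·√(4πDt)), so D = M²/(4πt·(n_e·A·C_max)²).
n_e·A·C_max = 0.38 × 13.7 × 0.0936 = 0.4873 kg/m.
D = 1.30²/(4π × 9.60 × 0.4873²) = 0.0590 m²/day.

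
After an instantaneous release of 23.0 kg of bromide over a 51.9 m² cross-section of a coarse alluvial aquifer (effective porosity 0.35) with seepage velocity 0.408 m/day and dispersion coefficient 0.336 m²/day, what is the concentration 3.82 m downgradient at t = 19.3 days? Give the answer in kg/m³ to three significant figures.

0.0744 kg/m³

For an instantaneous plane source, C(x,t) = M/(n_e·A·√(4πDt)) · exp(−(x−vt)²/(4Dt)), with n_e·A the pore (flow) area.
Plume center vt = 0.408 × 19.3 = 7.8744 m, so the well at 3.82 m is 4.0544 m upgradient of the peak.
√(4πDt) = 9.027 m, giving peak height M/(n_e·A·√(4πDt)) = 23.0/(0.35 × 51.9 × 9.027) = 0.1403 kg/m³.
(x−vt)²/(4Dt) = (-4.0544)²/(4 × 0.336 × 19.3) = 0.6337; exp(−0.6337) = 0.5306.
C = 0.1403 × 0.5306 = 0.0744 kg/m³.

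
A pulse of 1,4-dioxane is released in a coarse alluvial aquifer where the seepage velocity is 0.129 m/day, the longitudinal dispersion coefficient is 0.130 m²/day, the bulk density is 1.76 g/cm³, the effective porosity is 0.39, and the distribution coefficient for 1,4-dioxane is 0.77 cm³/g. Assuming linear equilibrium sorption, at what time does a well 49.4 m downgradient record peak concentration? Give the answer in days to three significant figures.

1680 days

Retardation factor R = 1 + ρ_b·K_d/n = 1 + 1.76 × 0.77/0.39 = 4.475.
Sorption retards both mechanisms: v_R = v/R = 0.02883 m/day, D_R = D/R = 0.02905 m²/day.
Peak time from v_R²t² + 2D_R t − x² = 0: t = (√(D_R² + v_R²x²) − D_R)/v_R².
√(D_R² + v_R²x²) = √(0.02905² + 0.02883² × 49.4²) = 1.424; v_R² = 0.0008312.
t = (1.424 − 0.02905)/0.0008312 = 1680 days.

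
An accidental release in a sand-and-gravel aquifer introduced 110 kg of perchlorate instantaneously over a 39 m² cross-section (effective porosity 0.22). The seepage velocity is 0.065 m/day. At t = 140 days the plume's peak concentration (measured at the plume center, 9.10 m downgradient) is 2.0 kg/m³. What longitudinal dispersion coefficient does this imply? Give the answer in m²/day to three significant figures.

At the plume center C_max = M/(n_e·A·√(4πDt)), so D = M²/(4πt·(n_e·A·C_max)²).
n_e·A·C_max = 0.22 × 39 × 2.0 = 17.16 kg/m.
D = 110²/(4π × 140 × 17.16²) = 0.0234 m²/day.

0.0234 m²/day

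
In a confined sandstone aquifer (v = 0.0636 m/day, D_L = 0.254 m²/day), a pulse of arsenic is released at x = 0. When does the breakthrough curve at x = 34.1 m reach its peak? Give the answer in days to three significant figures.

477 days

For the 1D instantaneous-source solution, setting ∂C/∂t = 0 at fixed x gives v²t² + 2Dt − x² = 0, so t = (√(D² + v²x²) − D)/v².
√(D² + v²x²) = √(0.254² + 0.0636² × 34.1²) = 2.184; v² = 0.00404496.
t = (2.184 − 0.254)/0.00404496 = 477 days (vs. the pure-advection estimate x/v = 536 d).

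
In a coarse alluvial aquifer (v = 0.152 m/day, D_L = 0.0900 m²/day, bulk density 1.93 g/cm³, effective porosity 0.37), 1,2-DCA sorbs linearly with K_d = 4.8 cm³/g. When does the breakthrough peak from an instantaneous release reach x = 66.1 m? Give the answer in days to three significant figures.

11200 days

Retardation factor R = 1 + ρ_b·K_d/n = 1 + 1.93 × 4.8/0.37 = 26.04.
Sorption retards both mechanisms: v_R = v/R = 0.005837 m/day, D_R = D/R = 0.003456 m²/day.
Peak time from v_R²t² + 2D_R t − x² = 0: t = (√(D_R² + v_R²x²) − D_R)/v_R².
√(D_R² + v_R²x²) = √(0.003456² + 0.005837² × 66.1²) = 0.3858; v_R² = 3.407e-05.
t = (0.3858 − 0.003456)/3.407e-05 = 11200 days.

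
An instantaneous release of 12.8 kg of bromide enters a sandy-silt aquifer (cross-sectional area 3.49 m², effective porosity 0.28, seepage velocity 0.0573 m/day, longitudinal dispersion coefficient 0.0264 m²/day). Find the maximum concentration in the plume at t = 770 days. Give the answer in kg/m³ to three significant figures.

The peak of an instantaneous 1D plume sits at x = vt; there the Gaussian factor is 1 and C_max = M/(n_e·A·√(4πDt)), where n_e·A is the pore area the mass is dissolved in.
√(4πDt) = √(4π × 0.0264 × 770) = 15.98 m, so C_max = 12.8/(0.28 × 3.49 × 15.98) = 0.820 kg/m³.

0.820 kg/m³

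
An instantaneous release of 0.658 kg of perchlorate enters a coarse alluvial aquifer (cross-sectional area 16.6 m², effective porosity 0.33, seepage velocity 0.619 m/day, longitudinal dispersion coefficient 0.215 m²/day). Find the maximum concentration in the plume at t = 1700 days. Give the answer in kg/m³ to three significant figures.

0.00177 kg/m³

The peak of an instantaneous 1D plume sits at x = vt; there the Gaussian factor is 1 and C_max = M/(n_e·A·√(4πDt)), where n_e·A is the pore area the mass is dissolved in.
√(4πDt) = √(4π × 0.215 × 1700) = 67.77 m, so C_max = 0.658/(0.33 × 16.6 × 67.77) = 0.00177 kg/m³.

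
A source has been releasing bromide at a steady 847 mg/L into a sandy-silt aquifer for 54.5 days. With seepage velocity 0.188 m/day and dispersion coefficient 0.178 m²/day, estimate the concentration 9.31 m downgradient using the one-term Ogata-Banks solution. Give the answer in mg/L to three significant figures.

For a continuous step input, C/C₀ ≈ ½·erfc((x−vt)/(2√(Dt))).
vt = 0.188 × 54.5 = 10.246 m and 2√(Dt) = 2√(0.178 × 54.5) = 6.229 m.
Argument (x−vt)/(2√(Dt)) = (9.31 − 10.246)/6.229 = -0.1503; ½·erfc(-0.1503) = 0.5842.
C = 847 × 0.5842 = 495 mg/L.

495 mg/L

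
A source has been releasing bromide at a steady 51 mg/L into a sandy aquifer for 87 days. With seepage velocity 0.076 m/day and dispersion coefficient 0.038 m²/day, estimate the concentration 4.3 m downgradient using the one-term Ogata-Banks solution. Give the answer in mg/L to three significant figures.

For a continuous step input, C/C₀ ≈ ½·erfc((x−vt)/(2√(Dt))).
vt = 0.076 × 87 = 6.612 m and 2√(Dt) = 2√(0.038 × 87) = 3.636 m.
Argument (x−vt)/(2√(Dt)) = (4.3 − 6.612)/3.636 = -0.6359; ½·erfc(-0.6359) = 0.8158.
C = 51 × 0.8158 = 41.6 mg/L.

41.6 mg/L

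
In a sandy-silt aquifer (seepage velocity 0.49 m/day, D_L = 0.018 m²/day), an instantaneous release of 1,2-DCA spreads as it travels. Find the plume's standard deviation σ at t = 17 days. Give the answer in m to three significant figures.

Dispersive spreading gives a Gaussian with σ² = 2Dt; advection only shifts the center.
σ = √(2 × 0.018 × 17) = 0.782 m.

0.782 m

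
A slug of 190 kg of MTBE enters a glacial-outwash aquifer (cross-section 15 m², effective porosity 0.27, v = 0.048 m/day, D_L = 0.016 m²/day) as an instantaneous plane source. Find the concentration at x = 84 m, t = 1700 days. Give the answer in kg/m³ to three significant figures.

For an instantaneous plane source, C(x,t) = M/(n_e·A·√(4πDt)) · exp(−(x−vt)²/(4Dt)), with n_e·A the pore (flow) area.
Plume center vt = 0.048 × 1700 = 81.6 m, so the well at 84 m is 2.4 m downgradient of the peak.
√(4πDt) = 18.49 m, giving peak height M/(n_e·A·√(4πDt)) = 190/(0.27 × 15 × 18.49) = 2.537 kg/m³.
(x−vt)²/(4Dt) = (2.4)²/(4 × 0.016 × 1700) = 0.05294; exp(−0.05294) = 0.9484.
C = 2.537 × 0.9484 = 2.41 kg/m³.

2.41 kg/m³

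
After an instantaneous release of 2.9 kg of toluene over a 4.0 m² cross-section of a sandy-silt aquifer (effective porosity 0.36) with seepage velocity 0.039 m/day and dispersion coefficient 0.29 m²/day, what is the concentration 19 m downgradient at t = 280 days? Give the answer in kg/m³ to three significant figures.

For an instantaneous plane source, C(x,t) = M/(n_e·A·√(4πDt)) · exp(−(x−vt)²/(4Dt)), with n_e·A the pore (flow) area.
Plume center vt = 0.039 × 280 = 10.92 m, so the well at 19 m is 8.08 m downgradient of the peak.
√(4πDt) = 31.94 m, giving peak height M/(n_e·A·√(4πDt)) = 2.9/(0.36 × 4.0 × 31.94) = 0.06305 kg/m³.
(x−vt)²/(4Dt) = (8.08)²/(4 × 0.29 × 280) = 0.2010; exp(−0.2010) = 0.8179.
C = 0.06305 × 0.8179 = 0.0516 kg/m³.

0.0516 kg/m³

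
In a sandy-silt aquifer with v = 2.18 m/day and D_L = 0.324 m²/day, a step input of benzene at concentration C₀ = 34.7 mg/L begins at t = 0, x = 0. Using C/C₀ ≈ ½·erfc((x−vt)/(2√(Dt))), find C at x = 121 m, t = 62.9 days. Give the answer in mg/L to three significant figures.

34.5 mg/L

For a continuous step input, C/C₀ ≈ ½·erfc((x−vt)/(2√(Dt))).
vt = 2.18 × 62.9 = 137.122 m and 2√(Dt) = 2√(0.324 × 62.9) = 9.029 m.
Argument (x−vt)/(2√(Dt)) = (121 − 137.122)/9.029 = -1.786; ½·erfc(-1.786) = 0.9942.
C = 34.7 × 0.9942 = 34.5 mg/L.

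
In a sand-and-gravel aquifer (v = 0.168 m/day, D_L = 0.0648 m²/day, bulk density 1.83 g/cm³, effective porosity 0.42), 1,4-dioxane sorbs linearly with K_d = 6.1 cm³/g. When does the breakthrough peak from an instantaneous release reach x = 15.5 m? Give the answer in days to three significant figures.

Retardation factor R = 1 + ρ_b·K_d/n = 1 + 1.83 × 6.1/0.42 = 27.58.
Sorption retards both mechanisms: v_R = v/R = 0.006091 m/day, D_R = D/R = 0.002350 m²/day.
Peak time from v_R²t² + 2D_R t − x² = 0: t = (√(D_R² + v_R²x²) − D_R)/v_R².
√(D_R² + v_R²x²) = √(0.002350² + 0.006091² × 15.5²) = 0.09444; v_R² = 3.710e-05.
t = (0.09444 − 0.002350)/3.710e-05 = 2480 days.

2480 days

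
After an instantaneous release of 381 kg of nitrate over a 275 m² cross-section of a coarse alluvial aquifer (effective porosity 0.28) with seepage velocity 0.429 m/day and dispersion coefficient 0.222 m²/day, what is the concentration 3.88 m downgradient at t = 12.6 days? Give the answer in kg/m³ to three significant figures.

For an instantaneous plane source, C(x,t) = M/(n_e·A·√(4πDt)) · exp(−(x−vt)²/(4Dt)), with n_e·A the pore (flow) area.
Plume center vt = 0.429 × 12.6 = 5.4054 m, so the well at 3.88 m is 1.5254 m upgradient of the peak.
√(4πDt) = 5.929 m, giving peak height M/(n_e·A·√(4πDt)) = 381/(0.28 × 275 × 5.929) = 0.8346 kg/m³.
(x−vt)²/(4Dt) = (-1.5254)²/(4 × 0.222 × 12.6) = 0.2080; exp(−0.2080) = 0.8122.
C = 0.8346 × 0.8122 = 0.678 kg/m³.

0.678 kg/m³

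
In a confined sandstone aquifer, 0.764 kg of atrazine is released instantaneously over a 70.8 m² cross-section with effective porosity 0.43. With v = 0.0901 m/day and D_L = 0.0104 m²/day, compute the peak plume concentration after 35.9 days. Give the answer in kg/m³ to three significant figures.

The peak of an instantaneous 1D plume sits at x = vt; there the Gaussian factor is 1 and C_max = M/(n_e·A·√(4πDt)), where n_e·A is the pore area the mass is dissolved in.
√(4πDt) = √(4π × 0.0104 × 35.9) = 2.166 m, so C_max = 0.764/(0.43 × 70.8 × 2.166) = 0.0116 kg/m³.

0.0116 kg/m³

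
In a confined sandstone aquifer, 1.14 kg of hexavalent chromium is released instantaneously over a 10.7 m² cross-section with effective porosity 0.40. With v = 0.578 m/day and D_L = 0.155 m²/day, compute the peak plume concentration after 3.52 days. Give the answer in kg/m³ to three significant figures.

0.102 kg/m³

The peak of an instantaneous 1D plume sits at x = vt; there the Gaussian factor is 1 and C_max = M/(n_e·A·√(4πDt)), where n_e·A is the pore area the mass is dissolved in.
√(4πDt) = √(4π × 0.155 × 3.52) = 2.618 m, so C_max = 1.14/(0.40 × 10.7 × 2.618) = 0.102 kg/m³.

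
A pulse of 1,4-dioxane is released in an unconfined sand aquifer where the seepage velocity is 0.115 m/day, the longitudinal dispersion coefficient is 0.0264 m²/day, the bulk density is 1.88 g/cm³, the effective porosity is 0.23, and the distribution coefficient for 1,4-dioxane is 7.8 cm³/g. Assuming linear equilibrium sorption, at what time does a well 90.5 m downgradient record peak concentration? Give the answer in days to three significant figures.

50800 days

Retardation factor R = 1 + ρ_b·K_d/n = 1 + 1.88 × 7.8/0.23 = 64.76.
Sorption retards both mechanisms: v_R = v/R = 0.001776 m/day, D_R = D/R = 0.0004077 m²/day.
Peak time from v_R²t² + 2D_R t − x² = 0: t = (√(D_R² + v_R²x²) − D_R)/v_R².
√(D_R² + v_R²x²) = √(0.0004077² + 0.001776² × 90.5²) = 0.1607; v_R² = 3.154e-06.
t = (0.1607 − 0.0004077)/3.154e-06 = 50800 days.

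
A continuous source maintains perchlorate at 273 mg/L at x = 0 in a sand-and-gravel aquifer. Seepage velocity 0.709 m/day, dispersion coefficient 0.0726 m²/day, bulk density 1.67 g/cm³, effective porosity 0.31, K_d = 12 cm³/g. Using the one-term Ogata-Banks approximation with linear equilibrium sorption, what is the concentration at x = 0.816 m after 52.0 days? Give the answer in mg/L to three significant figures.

Retardation factor R = 1 + ρ_b·K_d/n = 1 + 1.67 × 12/0.31 = 65.65.
Sorption retards both mechanisms: v_R = v/R = 0.01080 m/day, D_R = D/R = 0.001106 m²/day.
v_R·t = 0.01080 × 52.0 = 0.5616 m; 2√(D_R t) = 0.4796 m; argument = (0.816 − 0.5616)/0.4796 = 0.5304.
C = C₀ × ½·erfc(0.5304) = 273 × 0.2266 = 61.9 mg/L.

61.9 mg/L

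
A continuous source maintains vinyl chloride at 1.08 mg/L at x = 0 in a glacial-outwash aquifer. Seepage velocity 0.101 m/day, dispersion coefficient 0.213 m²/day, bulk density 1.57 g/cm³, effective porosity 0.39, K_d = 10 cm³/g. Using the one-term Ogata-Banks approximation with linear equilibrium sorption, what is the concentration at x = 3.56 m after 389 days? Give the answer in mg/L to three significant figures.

Retardation factor R = 1 + ρ_b·K_d/n = 1 + 1.57 × 10/0.39 = 41.26.
Sorption retards both mechanisms: v_R = v/R = 0.002448 m/day, D_R = D/R = 0.005162 m²/day.
v_R·t = 0.002448 × 389 = 0.952272 m; 2√(D_R t) = 2.834 m; argument = (3.56 − 0.952272)/2.834 = 0.9202.
C = C₀ × ½·erfc(0.9202) = 1.08 × 0.09657 = 0.104 mg/L.

0.104 mg/L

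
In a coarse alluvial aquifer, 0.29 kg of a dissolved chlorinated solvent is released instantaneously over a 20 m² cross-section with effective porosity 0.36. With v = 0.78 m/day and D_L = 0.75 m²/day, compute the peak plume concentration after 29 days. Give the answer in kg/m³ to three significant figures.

The peak of an instantaneous 1D plume sits at x = vt; there the Gaussian factor is 1 and C_max = M/(n_e·A·√(4πDt)), where n_e·A is the pore area the mass is dissolved in.
√(4πDt) = √(4π × 0.75 × 29) = 16.53 m, so C_max = 0.29/(0.36 × 20 × 16.53) = 0.00244 kg/m³.

0.00244 kg/m³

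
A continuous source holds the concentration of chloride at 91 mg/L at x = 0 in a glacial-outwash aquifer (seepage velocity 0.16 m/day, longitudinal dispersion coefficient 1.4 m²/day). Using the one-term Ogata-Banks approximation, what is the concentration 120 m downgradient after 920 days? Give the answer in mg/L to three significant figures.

For a continuous step input, C/C₀ ≈ ½·erfc((x−vt)/(2√(Dt))).
vt = 0.16 × 920 = 147.2 m and 2√(Dt) = 2√(1.4 × 920) = 71.78 m.
Argument (x−vt)/(2√(Dt)) = (120 − 147.2)/71.78 = -0.3789; ½·erfc(-0.3789) = 0.7040.
C = 91 × 0.7040 = 64.1 mg/L.

64.1 mg/L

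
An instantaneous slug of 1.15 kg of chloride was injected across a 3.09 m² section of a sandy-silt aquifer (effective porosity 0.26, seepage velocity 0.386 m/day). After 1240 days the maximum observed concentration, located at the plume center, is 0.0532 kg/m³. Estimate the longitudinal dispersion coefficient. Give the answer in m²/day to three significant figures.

0.0465 m²/day

At the plume center C_max = M/(n_e·A·√(4πDt)), so D = M²/(4πt·(n_e·A·C_max)²).
n_e·A·C_max = 0.26 × 3.09 × 0.0532 = 0.04274 kg/m.
D = 1.15²/(4π × 1240 × 0.04274²) = 0.0465 m²/day.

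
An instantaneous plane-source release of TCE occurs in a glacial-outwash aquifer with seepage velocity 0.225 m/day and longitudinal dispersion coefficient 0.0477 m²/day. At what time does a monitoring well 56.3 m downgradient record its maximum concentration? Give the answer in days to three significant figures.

249 days

For the 1D instantaneous-source solution, setting ∂C/∂t = 0 at fixed x gives v²t² + 2Dt − x² = 0, so t = (√(D² + v²x²) − D)/v².
√(D² + v²x²) = √(0.0477² + 0.225² × 56.3²) = 12.67; v² = 0.050625.
t = (12.67 − 0.0477)/0.050625 = 249 days (vs. the pure-advection estimate x/v = 250 d).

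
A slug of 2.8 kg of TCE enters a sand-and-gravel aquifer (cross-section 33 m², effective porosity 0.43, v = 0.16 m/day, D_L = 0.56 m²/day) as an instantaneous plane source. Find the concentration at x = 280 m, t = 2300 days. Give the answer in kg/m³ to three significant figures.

0.000345 kg/m³

For an instantaneous plane source, C(x,t) = M/(n_e·A·√(4πDt)) · exp(−(x−vt)²/(4Dt)), with n_e·A the pore (flow) area.
Plume center vt = 0.16 × 2300 = 368 m, so the well at 280 m is 88 m upgradient of the peak.
√(4πDt) = 127.2 m, giving peak height M/(n_e·A·√(4πDt)) = 2.8/(0.43 × 33 × 127.2) = 0.001551 kg/m³.
(x−vt)²/(4Dt) = (-88)²/(4 × 0.56 × 2300) = 1.503; exp(−1.503) = 0.2225.
C = 0.001551 × 0.2225 = 0.000345 kg/m³.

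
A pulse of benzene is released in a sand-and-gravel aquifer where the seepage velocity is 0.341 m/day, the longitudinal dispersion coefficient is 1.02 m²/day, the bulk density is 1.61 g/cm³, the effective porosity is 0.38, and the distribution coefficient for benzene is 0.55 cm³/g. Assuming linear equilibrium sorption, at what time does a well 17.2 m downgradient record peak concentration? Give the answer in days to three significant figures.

141 days

Retardation factor R = 1 + ρ_b·K_d/n = 1 + 1.61 × 0.55/0.38 = 3.330.
Sorption retards both mechanisms: v_R = v/R = 0.1024 m/day, D_R = D/R = 0.3063 m²/day.
Peak time from v_R²t² + 2D_R t − x² = 0: t = (√(D_R² + v_R²x²) − D_R)/v_R².
√(D_R² + v_R²x²) = √(0.3063² + 0.1024² × 17.2²) = 1.788; v_R² = 0.01049.
t = (1.788 − 0.3063)/0.01049 = 141 days.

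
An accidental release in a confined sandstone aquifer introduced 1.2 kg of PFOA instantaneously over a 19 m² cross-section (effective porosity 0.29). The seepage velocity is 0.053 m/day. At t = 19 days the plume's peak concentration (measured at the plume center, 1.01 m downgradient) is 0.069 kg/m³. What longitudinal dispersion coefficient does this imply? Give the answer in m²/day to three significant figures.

0.0417 m²/day

At the plume center C_max = M/(n_e·A·√(4πDt)), so D = M²/(4πt·(n_e·A·C_max)²).
n_e·A·C_max = 0.29 × 19 × 0.069 = 0.3802 kg/m.
D = 1.2²/(4π × 19 × 0.3802²) = 0.0417 m²/day.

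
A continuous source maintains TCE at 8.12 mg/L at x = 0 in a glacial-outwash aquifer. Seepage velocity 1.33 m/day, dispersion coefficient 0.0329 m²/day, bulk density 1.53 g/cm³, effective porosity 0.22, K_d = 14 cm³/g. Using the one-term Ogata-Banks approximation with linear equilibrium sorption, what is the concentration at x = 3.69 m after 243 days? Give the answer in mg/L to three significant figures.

Retardation factor R = 1 + ρ_b·K_d/n = 1 + 1.53 × 14/0.22 = 98.36.
Sorption retards both mechanisms: v_R = v/R = 0.01352 m/day, D_R = D/R = 0.0003345 m²/day.
v_R·t = 0.01352 × 243 = 3.28536 m; 2√(D_R t) = 0.5702 m; argument = (3.69 − 3.28536)/0.5702 = 0.7096.
C = C₀ × ½·erfc(0.7096) = 8.12 × 0.1578 = 1.28 mg/L.

1.28 mg/L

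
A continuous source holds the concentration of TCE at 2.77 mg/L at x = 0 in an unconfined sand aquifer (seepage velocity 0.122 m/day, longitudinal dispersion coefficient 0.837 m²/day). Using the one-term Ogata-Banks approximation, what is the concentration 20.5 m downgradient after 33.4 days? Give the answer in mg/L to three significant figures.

For a continuous step input, C/C₀ ≈ ½·erfc((x−vt)/(2√(Dt))).
vt = 0.122 × 33.4 = 4.0748 m and 2√(Dt) = 2√(0.837 × 33.4) = 10.57 m.
Argument (x−vt)/(2√(Dt)) = (20.5 − 4.0748)/10.57 = 1.554; ½·erfc(1.554) = 0.01399.
C = 2.77 × 0.01399 = 0.0388 mg/L.

0.0388 mg/L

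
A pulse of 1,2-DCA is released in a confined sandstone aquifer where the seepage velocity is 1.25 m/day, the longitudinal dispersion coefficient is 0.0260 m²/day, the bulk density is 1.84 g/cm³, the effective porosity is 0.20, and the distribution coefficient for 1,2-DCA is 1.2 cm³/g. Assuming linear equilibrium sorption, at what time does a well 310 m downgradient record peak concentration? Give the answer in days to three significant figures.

2990 days

Retardation factor R = 1 + ρ_b·K_d/n = 1 + 1.84 × 1.2/0.20 = 12.04.
Sorption retards both mechanisms: v_R = v/R = 0.1038 m/day, D_R = D/R = 0.002159 m²/day.
Peak time from v_R²t² + 2D_R t − x² = 0: t = (√(D_R² + v_R²x²) − D_R)/v_R².
√(D_R² + v_R²x²) = √(0.002159² + 0.1038² × 310²) = 32.18; v_R² = 0.01077.
t = (32.18 − 0.002159)/0.01077 = 2990 days.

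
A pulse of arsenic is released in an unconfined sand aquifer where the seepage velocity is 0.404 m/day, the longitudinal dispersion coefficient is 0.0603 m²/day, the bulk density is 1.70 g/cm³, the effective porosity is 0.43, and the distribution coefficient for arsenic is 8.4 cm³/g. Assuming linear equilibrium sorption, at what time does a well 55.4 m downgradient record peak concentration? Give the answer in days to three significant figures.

Retardation factor R = 1 + ρ_b·K_d/n = 1 + 1.70 × 8.4/0.43 = 34.21.
Sorption retards both mechanisms: v_R = v/R = 0.01181 m/day, D_R = D/R = 0.001763 m²/day.
Peak time from v_R²t² + 2D_R t − x² = 0: t = (√(D_R² + v_R²x²) − D_R)/v_R².
√(D_R² + v_R²x²) = √(0.001763² + 0.01181² × 55.4²) = 0.6543; v_R² = 0.0001395.
t = (0.6543 − 0.001763)/0.0001395 = 4680 days.

4680 days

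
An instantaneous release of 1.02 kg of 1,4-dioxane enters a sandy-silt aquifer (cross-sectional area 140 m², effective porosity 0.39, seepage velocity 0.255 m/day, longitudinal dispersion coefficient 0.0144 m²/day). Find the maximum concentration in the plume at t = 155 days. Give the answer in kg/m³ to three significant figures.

The peak of an instantaneous 1D plume sits at x = vt; there the Gaussian factor is 1 and C_max = M/(n_e·A·√(4πDt)), where n_e·A is the pore area the mass is dissolved in.
√(4πDt) = √(4π × 0.0144 × 155) = 5.296 m, so C_max = 1.02/(0.39 × 140 × 5.296) = 0.00353 kg/m³.

0.00353 kg/m³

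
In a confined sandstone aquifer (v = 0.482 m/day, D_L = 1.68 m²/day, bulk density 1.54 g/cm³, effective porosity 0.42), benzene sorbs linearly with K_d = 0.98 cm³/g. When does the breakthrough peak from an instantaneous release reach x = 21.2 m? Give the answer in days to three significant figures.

172 days

Retardation factor R = 1 + ρ_b·K_d/n = 1 + 1.54 × 0.98/0.42 = 4.593.
Sorption retards both mechanisms: v_R = v/R = 0.1049 m/day, D_R = D/R = 0.3658 m²/day.
Peak time from v_R²t² + 2D_R t − x² = 0: t = (√(D_R² + v_R²x²) − D_R)/v_R².
√(D_R² + v_R²x²) = √(0.3658² + 0.1049² × 21.2²) = 2.254; v_R² = 0.01100.
t = (2.254 − 0.3658)/0.01100 = 172 days.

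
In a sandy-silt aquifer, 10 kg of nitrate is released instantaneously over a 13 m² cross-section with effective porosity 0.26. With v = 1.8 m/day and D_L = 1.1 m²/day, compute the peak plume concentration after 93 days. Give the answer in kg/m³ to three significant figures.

The peak of an instantaneous 1D plume sits at x = vt; there the Gaussian factor is 1 and C_max = M/(n_e·A·√(4πDt)), where n_e·A is the pore area the mass is dissolved in.
√(4πDt) = √(4π × 1.1 × 93) = 35.85 m, so C_max = 10/(0.26 × 13 × 35.85) = 0.0825 kg/m³.

0.0825 kg/m³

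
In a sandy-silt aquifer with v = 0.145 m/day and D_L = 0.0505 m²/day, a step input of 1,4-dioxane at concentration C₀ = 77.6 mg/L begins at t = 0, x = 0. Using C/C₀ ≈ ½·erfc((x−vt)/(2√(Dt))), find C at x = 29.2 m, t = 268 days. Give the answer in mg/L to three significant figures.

For a continuous step input, C/C₀ ≈ ½·erfc((x−vt)/(2√(Dt))).
vt = 0.145 × 268 = 38.86 m and 2√(Dt) = 2√(0.0505 × 268) = 7.358 m.
Argument (x−vt)/(2√(Dt)) = (29.2 − 38.86)/7.358 = -1.313; ½·erfc(-1.313) = 0.9683.
C = 77.6 × 0.9683 = 75.1 mg/L.

75.1 mg/L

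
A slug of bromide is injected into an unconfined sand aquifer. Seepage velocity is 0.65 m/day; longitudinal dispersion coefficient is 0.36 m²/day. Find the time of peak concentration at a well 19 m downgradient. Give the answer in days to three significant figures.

For the 1D instantaneous-source solution, setting ∂C/∂t = 0 at fixed x gives v²t² + 2Dt − x² = 0, so t = (√(D² + v²x²) − D)/v².
√(D² + v²x²) = √(0.36² + 0.65² × 19²) = 12.36; v² = 0.4225.
t = (12.36 − 0.36)/0.4225 = 28.4 days (vs. the pure-advection estimate x/v = 29.2 d).

28.4 days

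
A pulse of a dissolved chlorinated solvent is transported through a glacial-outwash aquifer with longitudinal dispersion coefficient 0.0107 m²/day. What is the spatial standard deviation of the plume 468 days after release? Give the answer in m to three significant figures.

Dispersive spreading gives a Gaussian with σ² = 2Dt; advection only shifts the center.
σ = √(2 × 0.0107 × 468) = 3.16 m.

3.16 m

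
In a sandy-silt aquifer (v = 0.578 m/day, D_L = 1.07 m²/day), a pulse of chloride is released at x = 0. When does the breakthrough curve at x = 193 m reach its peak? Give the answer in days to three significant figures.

331 days

For the 1D instantaneous-source solution, setting ∂C/∂t = 0 at fixed x gives v²t² + 2Dt − x² = 0, so t = (√(D² + v²x²) − D)/v².
√(D² + v²x²) = √(1.07² + 0.578² × 193²) = 111.6; v² = 0.334084.
t = (111.6 − 1.07)/0.334084 = 331 days (vs. the pure-advection estimate x/v = 334 d).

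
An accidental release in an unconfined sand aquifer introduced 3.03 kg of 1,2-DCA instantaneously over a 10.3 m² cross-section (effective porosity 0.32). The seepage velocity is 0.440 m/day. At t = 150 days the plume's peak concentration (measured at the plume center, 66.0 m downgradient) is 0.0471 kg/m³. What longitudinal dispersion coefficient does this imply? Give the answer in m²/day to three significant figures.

0.202 m²/day

At the plume center C_max = M/(n_e·A·√(4πDt)), so D = M²/(4πt·(n_e·A·C_max)²).
n_e·A·C_max = 0.32 × 10.3 × 0.0471 = 0.1552 kg/m.
D = 3.03²/(4π × 150 × 0.1552²) = 0.202 m²/day.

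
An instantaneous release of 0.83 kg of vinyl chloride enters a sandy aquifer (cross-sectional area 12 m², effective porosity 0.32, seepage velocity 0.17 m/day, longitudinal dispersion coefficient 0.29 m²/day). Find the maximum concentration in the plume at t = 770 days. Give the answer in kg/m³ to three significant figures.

The peak of an instantaneous 1D plume sits at x = vt; there the Gaussian factor is 1 and C_max = M/(n_e·A·√(4πDt)), where n_e·A is the pore area the mass is dissolved in.
√(4πDt) = √(4π × 0.29 × 770) = 52.97 m, so C_max = 0.83/(0.32 × 12 × 52.97) = 0.00408 kg/m³.

0.00408 kg/m³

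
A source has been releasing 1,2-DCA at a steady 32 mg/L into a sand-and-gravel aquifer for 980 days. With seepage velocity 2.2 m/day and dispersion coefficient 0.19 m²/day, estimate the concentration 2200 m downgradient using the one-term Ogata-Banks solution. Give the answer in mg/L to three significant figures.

0.362 mg/L

For a continuous step input, C/C₀ ≈ ½·erfc((x−vt)/(2√(Dt))).
vt = 2.2 × 980 = 2156 m and 2√(Dt) = 2√(0.19 × 980) = 27.29 m.
Argument (x−vt)/(2√(Dt)) = (2200 − 2156)/27.29 = 1.612; ½·erfc(1.612) = 0.01131.
C = 32 × 0.01131 = 0.362 mg/L.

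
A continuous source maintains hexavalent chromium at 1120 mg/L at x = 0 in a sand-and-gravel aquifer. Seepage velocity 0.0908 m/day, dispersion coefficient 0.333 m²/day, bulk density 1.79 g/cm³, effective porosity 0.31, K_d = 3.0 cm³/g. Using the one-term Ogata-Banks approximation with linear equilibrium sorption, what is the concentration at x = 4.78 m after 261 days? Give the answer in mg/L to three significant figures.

144 mg/L

Retardation factor R = 1 + ρ_b·K_d/n = 1 + 1.79 × 3.0/0.31 = 18.32.
Sorption retards both mechanisms: v_R = v/R = 0.004956 m/day, D_R = D/R = 0.01818 m²/day.
v_R·t = 0.004956 × 261 = 1.293516 m; 2√(D_R t) = 4.357 m; argument = (4.78 − 1.293516)/4.357 = 0.8002.
C = C₀ × ½·erfc(0.8002) = 1120 × 0.1289 = 144 mg/L.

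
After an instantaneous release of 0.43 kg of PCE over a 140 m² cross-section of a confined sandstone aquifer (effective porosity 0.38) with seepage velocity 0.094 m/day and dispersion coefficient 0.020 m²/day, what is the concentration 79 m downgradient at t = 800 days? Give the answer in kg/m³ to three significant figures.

0.000455 kg/m³

For an instantaneous plane source, C(x,t) = M/(n_e·A·√(4πDt)) · exp(−(x−vt)²/(4Dt)), with n_e·A the pore (flow) area.
Plume center vt = 0.094 × 800 = 75.2 m, so the well at 79 m is 3.8 m downgradient of the peak.
√(4πDt) = 14.18 m, giving peak height M/(n_e·A·√(4πDt)) = 0.43/(0.38 × 140 × 14.18) = 0.0005700 kg/m³.
(x−vt)²/(4Dt) = (3.8)²/(4 × 0.020 × 800) = 0.2256; exp(−0.2256) = 0.7980.
C = 0.0005700 × 0.7980 = 0.000455 kg/m³.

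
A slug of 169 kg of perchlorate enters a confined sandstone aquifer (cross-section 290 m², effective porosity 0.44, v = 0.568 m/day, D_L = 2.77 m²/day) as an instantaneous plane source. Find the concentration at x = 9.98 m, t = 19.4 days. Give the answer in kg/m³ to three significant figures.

0.0507 kg/m³

For an instantaneous plane source, C(x,t) = M/(n_e·A·√(4πDt)) · exp(−(x−vt)²/(4Dt)), with n_e·A the pore (flow) area.
Plume center vt = 0.568 × 19.4 = 11.0192 m, so the well at 9.98 m is 1.0392 m upgradient of the peak.
√(4πDt) = 25.99 m, giving peak height M/(n_e·A·√(4πDt)) = 169/(0.44 × 290 × 25.99) = 0.05096 kg/m³.
(x−vt)²/(4Dt) = (-1.0392)²/(4 × 2.77 × 19.4) = 0.005024; exp(−0.005024) = 0.9950.
C = 0.05096 × 0.9950 = 0.0507 kg/m³.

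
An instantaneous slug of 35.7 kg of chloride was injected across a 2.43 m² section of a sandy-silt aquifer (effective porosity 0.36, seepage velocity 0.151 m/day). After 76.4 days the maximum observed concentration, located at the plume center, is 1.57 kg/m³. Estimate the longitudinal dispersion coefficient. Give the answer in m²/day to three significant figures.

0.704 m²/day

At the plume center C_max = M/(n_e·A·√(4πDt)), so D = M²/(4πt·(n_e·A·C_max)²).
n_e·A·C_max = 0.36 × 2.43 × 1.57 = 1.373 kg/m.
D = 35.7²/(4π × 76.4 × 1.373²) = 0.704 m²/day.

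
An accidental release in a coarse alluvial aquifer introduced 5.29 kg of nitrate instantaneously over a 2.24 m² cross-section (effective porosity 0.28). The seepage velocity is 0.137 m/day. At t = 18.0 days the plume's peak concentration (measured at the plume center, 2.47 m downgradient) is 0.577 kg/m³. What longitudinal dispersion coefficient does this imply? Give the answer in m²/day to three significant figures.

At the plume center C_max = M/(n_e·A·√(4πDt)), so D = M²/(4πt·(n_e·A·C_max)²).
n_e·A·C_max = 0.28 × 2.24 × 0.577 = 0.3619 kg/m.
D = 5.29²/(4π × 18.0 × 0.3619²) = 0.945 m²/day.

0.945 m²/day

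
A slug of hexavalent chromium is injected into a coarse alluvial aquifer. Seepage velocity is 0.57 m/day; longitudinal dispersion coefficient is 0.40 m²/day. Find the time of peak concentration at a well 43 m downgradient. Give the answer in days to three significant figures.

74.2 days

For the 1D instantaneous-source solution, setting ∂C/∂t = 0 at fixed x gives v²t² + 2Dt − x² = 0, so t = (√(D² + v²x²) − D)/v².
√(D² + v²x²) = √(0.40² + 0.57² × 43²) = 24.51; v² = 0.3249.
t = (24.51 − 0.40)/0.3249 = 74.2 days (vs. the pure-advection estimate x/v = 75.4 d).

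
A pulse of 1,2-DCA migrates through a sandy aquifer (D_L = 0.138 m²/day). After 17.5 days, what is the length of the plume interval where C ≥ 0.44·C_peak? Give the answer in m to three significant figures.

5.63 m

The plume is Gaussian with σ = √(2Dt) = √(2 × 0.138 × 17.5) = 2.198 m.
C/C_peak = exp(−Δx²/(2σ²)) = 0.44 ⇒ Δx = σ·√(−2 ln 0.44) = 2.198 × 1.281 = 2.816 m.
Width = 2Δx = 5.63 m.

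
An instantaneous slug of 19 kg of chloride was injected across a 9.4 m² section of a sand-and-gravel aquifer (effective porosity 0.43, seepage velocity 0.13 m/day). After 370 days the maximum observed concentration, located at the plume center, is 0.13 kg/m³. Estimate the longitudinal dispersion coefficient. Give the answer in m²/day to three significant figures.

0.281 m²/day

At the plume center C_max = M/(n_e·A·√(4πDt)), so D = M²/(4πt·(n_e·A·C_max)²).
n_e·A·C_max = 0.43 × 9.4 × 0.13 = 0.5255 kg/m.
D = 19²/(4π × 370 × 0.5255²) = 0.281 m²/day.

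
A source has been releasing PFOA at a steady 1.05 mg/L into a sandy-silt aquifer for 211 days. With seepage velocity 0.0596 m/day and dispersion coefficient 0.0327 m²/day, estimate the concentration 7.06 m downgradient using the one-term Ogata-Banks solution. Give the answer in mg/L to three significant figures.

For a continuous step input, C/C₀ ≈ ½·erfc((x−vt)/(2√(Dt))).
vt = 0.0596 × 211 = 12.5756 m and 2√(Dt) = 2√(0.0327 × 211) = 5.253 m.
Argument (x−vt)/(2√(Dt)) = (7.06 − 12.5756)/5.253 = -1.050; ½·erfc(-1.050) = 0.9312.
C = 1.05 × 0.9312 = 0.978 mg/L.

0.978 mg/L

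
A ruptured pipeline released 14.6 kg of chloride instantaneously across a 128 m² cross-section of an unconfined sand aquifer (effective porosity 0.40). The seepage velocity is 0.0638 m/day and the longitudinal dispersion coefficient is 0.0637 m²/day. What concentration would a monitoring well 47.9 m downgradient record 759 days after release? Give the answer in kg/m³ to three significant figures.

For an instantaneous plane source, C(x,t) = M/(n_e·A·√(4πDt)) · exp(−(x−vt)²/(4Dt)), with n_e·A the pore (flow) area.
Plume center vt = 0.0638 × 759 = 48.4242 m, so the well at 47.9 m is 0.5242 m upgradient of the peak.
√(4πDt) = 24.65 m, giving peak height M/(n_e·A·√(4πDt)) = 14.6/(0.40 × 128 × 24.65) = 0.01157 kg/m³.
(x−vt)²/(4Dt) = (-0.5242)²/(4 × 0.0637 × 759) = 0.001421; exp(−0.001421) = 0.9986.
C = 0.01157 × 0.9986 = 0.0116 kg/m³.

0.0116 kg/m³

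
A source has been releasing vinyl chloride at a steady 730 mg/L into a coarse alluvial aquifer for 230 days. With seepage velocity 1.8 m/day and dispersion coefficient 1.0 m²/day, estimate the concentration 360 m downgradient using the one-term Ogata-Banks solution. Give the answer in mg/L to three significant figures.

For a continuous step input, C/C₀ ≈ ½·erfc((x−vt)/(2√(Dt))).
vt = 1.8 × 230 = 414 m and 2√(Dt) = 2√(1.0 × 230) = 30.33 m.
Argument (x−vt)/(2√(Dt)) = (360 − 414)/30.33 = -1.780; ½·erfc(-1.780) = 0.9941.
C = 730 × 0.9941 = 726 mg/L.

726 mg/L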